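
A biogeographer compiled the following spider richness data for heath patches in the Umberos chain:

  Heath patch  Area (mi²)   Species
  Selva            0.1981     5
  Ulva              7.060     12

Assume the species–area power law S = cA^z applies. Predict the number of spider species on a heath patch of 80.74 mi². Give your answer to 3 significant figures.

z = ln(12/5) / ln(7.06/0.1981) = 0.8755 / 3.5734 = 0.2450
c = 5 / 0.1981^0.2450 = 5 / 0.6726 = 7.434
S₃ = 7.434 × 80.74^0.2450 = 7.434 × 2.932 ≈ 21.8

21.8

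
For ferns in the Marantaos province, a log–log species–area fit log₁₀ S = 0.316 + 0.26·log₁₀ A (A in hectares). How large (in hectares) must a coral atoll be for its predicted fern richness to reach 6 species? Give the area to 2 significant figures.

6 = 2.07 × A^0.26  ⇒  A^0.26 = 6/2.07 = 2.898
ln A = ln(2.898) / 0.26 = 1.0641 / 0.26 = 4.0929
A = e^4.0929 ≈ 59.91 hectares

60 hectares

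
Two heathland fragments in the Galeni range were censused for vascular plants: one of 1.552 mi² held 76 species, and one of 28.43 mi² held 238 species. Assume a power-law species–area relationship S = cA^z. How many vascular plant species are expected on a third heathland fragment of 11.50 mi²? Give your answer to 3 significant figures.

167

z = ln(238/76) / ln(28.43/1.552) = 1.1415 / 2.9079 = 0.3926
c = 76 / 1.552^0.3926 = 76 / 1.188 = 63.96
S₃ = 63.96 × 11.5^0.3926 = 63.96 × 2.609 ≈ 166.8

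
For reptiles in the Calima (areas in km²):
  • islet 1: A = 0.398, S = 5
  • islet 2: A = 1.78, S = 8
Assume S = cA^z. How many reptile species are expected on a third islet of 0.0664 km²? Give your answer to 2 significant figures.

2.9

z = ln(8/5) / ln(1.78/0.398) = 0.4700 / 1.4979 = 0.3138
c = 5 / 0.398^0.3138 = 5 / 0.749 = 6.676
S₃ = 6.676 × 0.0664^0.3138 = 6.676 × 0.427 ≈ 2.851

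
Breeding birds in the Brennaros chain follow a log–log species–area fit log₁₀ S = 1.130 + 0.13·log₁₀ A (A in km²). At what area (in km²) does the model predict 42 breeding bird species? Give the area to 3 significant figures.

42 = 13.49 × A^0.13  ⇒  A^0.13 = 42/13.49 = 3.114
ln A = ln(3.114) / 0.13 = 1.1357 / 0.13 = 8.7365
A = e^8.7365 ≈ 6226 km²

6230 km²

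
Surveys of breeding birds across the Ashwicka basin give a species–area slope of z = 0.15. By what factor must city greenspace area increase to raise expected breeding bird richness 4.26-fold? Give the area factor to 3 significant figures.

(A₂/A₁)^0.15 = 4.26, so A₂/A₁ = 4.26^(1/0.15) = 4.26^6.667
ln(A₂/A₁) = ln 4.26 / 0.15 = 1.4493 / 0.15 = 9.6618
A₂/A₁ = e^9.6618 ≈ 15706

15700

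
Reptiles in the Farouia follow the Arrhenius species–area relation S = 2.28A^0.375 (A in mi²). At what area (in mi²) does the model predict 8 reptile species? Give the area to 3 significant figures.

8 = 2.28 × A^0.375  ⇒  A^0.375 = 8/2.28 = 3.509
ln A = ln(3.509) / 0.375 = 1.2553 / 0.375 = 3.3474
A = e^3.3474 ≈ 28.43 mi²

28.4 mi²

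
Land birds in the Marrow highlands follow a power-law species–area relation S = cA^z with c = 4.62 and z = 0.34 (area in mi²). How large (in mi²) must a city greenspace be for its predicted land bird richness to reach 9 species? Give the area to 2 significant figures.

7.1 mi²

9 = 4.62 × A^0.34  ⇒  A^0.34 = 9/4.62 = 1.948
ln A = ln(1.948) / 0.34 = 0.6668 / 0.34 = 1.9613
A = e^1.9613 ≈ 7.108 mi²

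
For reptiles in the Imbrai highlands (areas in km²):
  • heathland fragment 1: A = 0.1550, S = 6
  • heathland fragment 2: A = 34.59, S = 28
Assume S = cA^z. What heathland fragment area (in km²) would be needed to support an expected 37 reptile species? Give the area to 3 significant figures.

92.0 km²

z = ln(28/6) / ln(34.59/0.155) = 1.5404 / 5.4079 = 0.2849
c = 6 / 0.155^0.2849 = 6 / 0.588 = 10.2
A = (37/10.2)^(1/0.2849) ⇒ ln A = ln(3.626)/0.2849 = 4.5220
A = e^4.5220 ≈ 92.02 km²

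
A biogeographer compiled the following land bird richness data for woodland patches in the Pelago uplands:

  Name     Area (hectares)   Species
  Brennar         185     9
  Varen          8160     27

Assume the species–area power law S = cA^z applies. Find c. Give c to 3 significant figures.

z = ln(S₂/S₁) / ln(A₂/A₁) = ln(27/9) / ln(8160/185) = 1.0986 / 3.7866 = 0.2901
c = S₁ / A₁^z = 9 / 185^0.2901 = 9 / 4.547 = 1.979

1.98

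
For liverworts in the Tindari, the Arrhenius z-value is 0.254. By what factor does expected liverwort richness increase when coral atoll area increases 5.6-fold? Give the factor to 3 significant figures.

1.55

S₂/S₁ = (A₂/A₁)^z = 5.6^0.254
ln(S₂/S₁) = 0.254 × ln 5.6 = 0.254 × 1.7228 = 0.4376
S₂/S₁ = e^0.4376 ≈ 1.549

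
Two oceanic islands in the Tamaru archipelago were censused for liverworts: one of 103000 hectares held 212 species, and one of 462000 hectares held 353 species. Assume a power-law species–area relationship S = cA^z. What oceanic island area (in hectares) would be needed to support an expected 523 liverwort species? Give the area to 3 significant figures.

z = ln(353/212) / ln(462000/103000) = 0.5099 / 1.5008 = 0.3397
c = 212 / 103000^0.3397 = 212 / 50.47 = 4.201
A = (523/4.201)^(1/0.3397) ⇒ ln A = ln(124.5)/0.3397 = 14.2004
A = e^14.2004 ≈ 1469523 hectares

1470000 hectares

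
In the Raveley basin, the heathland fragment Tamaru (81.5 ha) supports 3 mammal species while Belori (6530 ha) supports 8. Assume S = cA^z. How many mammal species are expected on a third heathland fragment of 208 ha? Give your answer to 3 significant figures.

z = ln(8/3) / ln(6530/81.5) = 0.9808 / 4.3836 = 0.2238
c = 3 / 81.5^0.2238 = 3 / 2.677 = 1.121
S₃ = 1.121 × 208^0.2238 = 1.121 × 3.301 ≈ 3.7

3.70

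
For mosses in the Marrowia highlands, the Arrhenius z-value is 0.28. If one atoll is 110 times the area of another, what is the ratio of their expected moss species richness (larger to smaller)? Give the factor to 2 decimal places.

S₂/S₁ = (A₂/A₁)^z = 110^0.28
ln(S₂/S₁) = 0.28 × ln 110 = 0.28 × 4.7005 = 1.3161
S₂/S₁ = e^1.3161 ≈ 3.729

3.73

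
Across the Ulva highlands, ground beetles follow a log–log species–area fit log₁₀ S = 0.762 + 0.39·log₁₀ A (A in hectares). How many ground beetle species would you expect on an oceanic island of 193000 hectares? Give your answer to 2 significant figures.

S = 5.781 × 193000^0.39 = 5.781 × 115.2 ≈ 665.8

670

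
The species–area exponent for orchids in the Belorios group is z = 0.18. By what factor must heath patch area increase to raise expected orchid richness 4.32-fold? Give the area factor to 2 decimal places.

(A₂/A₁)^0.18 = 4.32, so A₂/A₁ = 4.32^(1/0.18) = 4.32^5.556
ln(A₂/A₁) = ln 4.32 / 0.18 = 1.4633 / 0.18 = 8.1292
A₂/A₁ = e^8.1292 ≈ 3392

3392.07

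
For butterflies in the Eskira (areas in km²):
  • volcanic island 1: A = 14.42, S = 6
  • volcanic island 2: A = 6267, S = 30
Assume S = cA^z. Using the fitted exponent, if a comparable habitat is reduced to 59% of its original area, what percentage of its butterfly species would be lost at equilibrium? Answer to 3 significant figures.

z = ln(30/6) / ln(6267/14.42) = 1.6094 / 6.0744 = 0.2650
S_new/S_old = (A_new/A_old)^z = 0.59^0.2650 = exp(0.2650 × -0.5276) = 0.8695
Fraction lost = 1 − 0.8695 = 0.1305

13.0%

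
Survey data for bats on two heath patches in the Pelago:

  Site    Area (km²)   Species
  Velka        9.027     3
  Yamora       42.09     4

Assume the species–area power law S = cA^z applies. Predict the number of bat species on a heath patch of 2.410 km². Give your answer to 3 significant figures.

z = ln(4/3) / ln(42.09/9.027) = 0.2877 / 1.5396 = 0.1869
c = 3 / 9.027^0.1869 = 3 / 1.509 = 1.989
S₃ = 1.989 × 2.41^0.1869 = 1.989 × 1.179 ≈ 2.344

2.34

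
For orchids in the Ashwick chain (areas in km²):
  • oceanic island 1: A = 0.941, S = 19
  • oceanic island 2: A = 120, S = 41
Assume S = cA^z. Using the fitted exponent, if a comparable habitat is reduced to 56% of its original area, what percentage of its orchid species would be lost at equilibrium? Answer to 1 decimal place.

z = ln(41/19) / ln(120/0.941) = 0.7691 / 4.8483 = 0.1586
S_new/S_old = (A_new/A_old)^z = 0.56^0.1586 = exp(0.1586 × -0.5798) = 0.9121
Fraction lost = 1 − 0.9121 = 0.08788

8.8%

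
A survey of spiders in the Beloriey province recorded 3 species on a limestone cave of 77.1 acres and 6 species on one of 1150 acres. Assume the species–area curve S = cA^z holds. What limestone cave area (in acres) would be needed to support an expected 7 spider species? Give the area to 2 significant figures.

z = ln(6/3) / ln(1150/77.1) = 0.6931 / 2.7024 = 0.2565
c = 3 / 77.1^0.2565 = 3 / 3.048 = 0.9843
A = (7/0.9843)^(1/0.2565) ⇒ ln A = ln(7.112)/0.2565 = 7.6485
A = e^7.6485 ≈ 2098 acres

2100 acres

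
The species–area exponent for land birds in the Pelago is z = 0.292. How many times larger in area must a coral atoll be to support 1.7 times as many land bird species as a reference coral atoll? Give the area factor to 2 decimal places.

6.15

(A₂/A₁)^0.292 = 1.7, so A₂/A₁ = 1.7^(1/0.292) = 1.7^3.425
ln(A₂/A₁) = ln 1.7 / 0.292 = 0.5306 / 0.292 = 1.8172
A₂/A₁ = e^1.8172 ≈ 6.155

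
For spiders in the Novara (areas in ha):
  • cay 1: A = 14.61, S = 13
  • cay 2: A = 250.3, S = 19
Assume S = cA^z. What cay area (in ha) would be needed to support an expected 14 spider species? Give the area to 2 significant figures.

25 ha

z = ln(19/13) / ln(250.3/14.61) = 0.3795 / 2.8410 = 0.1336
c = 13 / 14.61^0.1336 = 13 / 1.431 = 9.086
A = (14/9.086)^(1/0.1336) ⇒ ln A = ln(1.541)/0.1336 = 3.2365
A = e^3.2365 ≈ 25.44 ha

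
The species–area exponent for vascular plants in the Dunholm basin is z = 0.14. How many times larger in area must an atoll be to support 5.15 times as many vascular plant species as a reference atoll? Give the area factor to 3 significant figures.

(A₂/A₁)^0.14 = 5.15, so A₂/A₁ = 5.15^(1/0.14) = 5.15^7.143
ln(A₂/A₁) = ln 5.15 / 0.14 = 1.6390 / 0.14 = 11.7071
A₂/A₁ = e^11.7071 ≈ 121433

121000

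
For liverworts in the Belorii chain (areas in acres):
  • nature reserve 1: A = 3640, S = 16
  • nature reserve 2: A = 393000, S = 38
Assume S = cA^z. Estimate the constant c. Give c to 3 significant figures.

z = ln(S₂/S₁) / ln(A₂/A₁) = ln(38/16) / ln(393000/3640) = 0.8650 / 4.6818 = 0.1848
c = S₁ / A₁^z = 16 / 3640^0.1848 = 16 / 4.549 = 3.517

3.52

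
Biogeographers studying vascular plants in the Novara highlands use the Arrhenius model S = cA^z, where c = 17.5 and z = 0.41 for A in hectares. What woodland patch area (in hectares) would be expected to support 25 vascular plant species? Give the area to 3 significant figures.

25 = 17.5 × A^0.41  ⇒  A^0.41 = 25/17.5 = 1.429
ln A = ln(1.429) / 0.41 = 0.3567 / 0.41 = 0.8699
A = e^0.8699 ≈ 2.387 hectares

2.39 hectares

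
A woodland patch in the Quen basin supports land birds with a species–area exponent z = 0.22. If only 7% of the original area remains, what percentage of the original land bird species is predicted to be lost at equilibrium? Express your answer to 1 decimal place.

44.3%

S_new/S_old = (A_new/A_old)^z = 0.07^0.22
= exp(0.22 × ln 0.07) = exp(0.22 × -2.6593) = exp(-0.5850) ≈ 0.5571
Fraction lost = 1 − 0.5571 = 0.4429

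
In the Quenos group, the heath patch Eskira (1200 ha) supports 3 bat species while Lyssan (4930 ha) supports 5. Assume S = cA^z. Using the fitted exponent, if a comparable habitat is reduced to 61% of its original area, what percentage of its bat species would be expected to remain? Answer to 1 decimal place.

83.6%

z = ln(5/3) / ln(4930/1200) = 0.5108 / 1.4130 = 0.3615
S_new/S_old = (A_new/A_old)^z = 0.61^0.3615 = exp(0.3615 × -0.4943) = 0.8364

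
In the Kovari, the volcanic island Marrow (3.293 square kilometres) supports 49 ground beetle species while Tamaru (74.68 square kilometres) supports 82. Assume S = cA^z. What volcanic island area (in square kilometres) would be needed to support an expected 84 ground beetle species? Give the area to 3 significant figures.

z = ln(82/49) / ln(74.68/3.293) = 0.5149 / 3.1214 = 0.1650
c = 49 / 3.293^0.1650 = 49 / 1.217 = 40.25
A = (84/40.25)^(1/0.1650) ⇒ ln A = ln(2.087)/0.1650 = 4.4593
A = e^4.4593 ≈ 86.43 square kilometres

86.4 square kilometres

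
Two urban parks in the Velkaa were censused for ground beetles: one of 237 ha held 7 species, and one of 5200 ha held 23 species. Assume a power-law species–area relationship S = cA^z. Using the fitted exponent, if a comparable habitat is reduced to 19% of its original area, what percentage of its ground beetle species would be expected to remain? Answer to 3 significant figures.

52.7%

z = ln(23/7) / ln(5200/237) = 1.1896 / 3.0884 = 0.3852
S_new/S_old = (A_new/A_old)^z = 0.19^0.3852 = exp(0.3852 × -1.6607) = 0.5275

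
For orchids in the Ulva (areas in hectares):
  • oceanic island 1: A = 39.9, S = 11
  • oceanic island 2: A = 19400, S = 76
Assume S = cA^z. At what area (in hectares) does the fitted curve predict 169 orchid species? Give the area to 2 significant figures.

z = ln(76/11) / ln(19400/39.9) = 1.9328 / 6.1867 = 0.3124
c = 11 / 39.9^0.3124 = 11 / 3.164 = 3.477
A = (169/3.477)^(1/0.3124) ⇒ ln A = ln(48.6)/0.3124 = 12.4310
A = e^12.4310 ≈ 250448 hectares

250000 hectares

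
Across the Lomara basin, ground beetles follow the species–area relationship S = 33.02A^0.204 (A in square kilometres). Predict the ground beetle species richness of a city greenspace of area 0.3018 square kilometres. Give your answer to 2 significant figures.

S = 33.02 × 0.3018^0.204
ln S = ln 33.02 + 0.204 × ln 0.3018 = 3.4971 + 0.204 × -1.1980 = 3.2527
S = e^3.2527 ≈ 25.86

26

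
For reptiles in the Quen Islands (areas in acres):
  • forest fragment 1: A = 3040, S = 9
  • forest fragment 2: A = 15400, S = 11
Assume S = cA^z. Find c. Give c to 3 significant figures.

3.34

z = ln(S₂/S₁) / ln(A₂/A₁) = ln(11/9) / ln(15400/3040) = 0.2007 / 1.6225 = 0.1237
c = S₁ / A₁^z = 9 / 3040^0.1237 = 9 / 2.696 = 3.338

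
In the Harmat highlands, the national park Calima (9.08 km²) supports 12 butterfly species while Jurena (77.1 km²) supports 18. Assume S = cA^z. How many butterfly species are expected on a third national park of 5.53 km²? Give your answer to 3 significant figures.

z = ln(18/12) / ln(77.1/9.08) = 0.4055 / 2.1390 = 0.1896
c = 12 / 9.08^0.1896 = 12 / 1.519 = 7.899
S₃ = 7.899 × 5.53^0.1896 = 7.899 × 1.383 ≈ 10.92

10.9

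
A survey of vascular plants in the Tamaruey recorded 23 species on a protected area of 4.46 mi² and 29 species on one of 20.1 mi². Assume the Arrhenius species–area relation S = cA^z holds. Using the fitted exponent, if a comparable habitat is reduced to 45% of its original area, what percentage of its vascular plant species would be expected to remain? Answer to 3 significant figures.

88.4%

z = ln(29/23) / ln(20.1/4.46) = 0.2318 / 1.5056 = 0.1540
S_new/S_old = (A_new/A_old)^z = 0.45^0.1540 = exp(0.1540 × -0.7985) = 0.8843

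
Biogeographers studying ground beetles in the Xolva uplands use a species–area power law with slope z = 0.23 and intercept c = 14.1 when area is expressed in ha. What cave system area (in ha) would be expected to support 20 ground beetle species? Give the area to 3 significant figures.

4.57 ha

20 = 14.1 × A^0.23  ⇒  A^0.23 = 20/14.1 = 1.418
ln A = ln(1.418) / 0.23 = 0.3496 / 0.23 = 1.5198
A = e^1.5198 ≈ 4.571 ha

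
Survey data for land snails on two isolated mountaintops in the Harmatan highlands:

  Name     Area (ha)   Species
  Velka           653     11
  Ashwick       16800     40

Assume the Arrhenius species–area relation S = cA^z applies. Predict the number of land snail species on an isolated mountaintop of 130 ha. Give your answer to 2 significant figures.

5.8

z = ln(40/11) / ln(16800/653) = 1.2910 / 3.2476 = 0.3975
c = 11 / 653^0.3975 = 11 / 13.15 = 0.8364
S₃ = 0.8364 × 130^0.3975 = 0.8364 × 6.924 ≈ 5.791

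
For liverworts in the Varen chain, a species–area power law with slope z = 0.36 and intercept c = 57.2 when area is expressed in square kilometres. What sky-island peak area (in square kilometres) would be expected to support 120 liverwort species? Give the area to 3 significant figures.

7.83 square kilometres

120 = 57.2 × A^0.36  ⇒  A^0.36 = 120/57.2 = 2.098
ln A = ln(2.098) / 0.36 = 0.7409 / 0.36 = 2.0582
A = e^2.0582 ≈ 7.832 square kilometres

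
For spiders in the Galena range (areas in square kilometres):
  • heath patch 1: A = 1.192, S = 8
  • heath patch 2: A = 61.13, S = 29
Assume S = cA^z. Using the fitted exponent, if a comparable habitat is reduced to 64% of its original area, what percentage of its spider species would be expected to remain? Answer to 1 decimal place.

86.4%

z = ln(29/8) / ln(61.13/1.192) = 1.2879 / 3.9374 = 0.3271
S_new/S_old = (A_new/A_old)^z = 0.64^0.3271 = exp(0.3271 × -0.4463) = 0.8642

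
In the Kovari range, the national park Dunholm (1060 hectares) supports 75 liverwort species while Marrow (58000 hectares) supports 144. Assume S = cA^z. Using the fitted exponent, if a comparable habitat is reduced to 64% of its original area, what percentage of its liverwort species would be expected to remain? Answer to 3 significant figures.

z = ln(144/75) / ln(58000/1060) = 0.6523 / 4.0022 = 0.1630
S_new/S_old = (A_new/A_old)^z = 0.64^0.1630 = exp(0.1630 × -0.4463) = 0.9298

93.0%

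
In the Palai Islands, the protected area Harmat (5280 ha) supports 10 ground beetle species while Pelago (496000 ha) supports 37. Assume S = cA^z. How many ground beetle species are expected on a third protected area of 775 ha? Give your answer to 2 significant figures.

z = ln(37/10) / ln(496000/5280) = 1.3083 / 4.5426 = 0.2880
c = 10 / 5280^0.2880 = 10 / 11.81 = 0.8469
S₃ = 0.8469 × 775^0.2880 = 0.8469 × 6.794 ≈ 5.754

5.8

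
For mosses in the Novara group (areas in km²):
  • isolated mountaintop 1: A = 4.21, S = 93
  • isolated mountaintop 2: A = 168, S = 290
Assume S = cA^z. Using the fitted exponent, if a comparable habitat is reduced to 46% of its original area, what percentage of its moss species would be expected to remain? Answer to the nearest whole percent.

79%

z = ln(290/93) / ln(168/4.21) = 1.1373 / 3.6865 = 0.3085
S_new/S_old = (A_new/A_old)^z = 0.46^0.3085 = exp(0.3085 × -0.7765) = 0.787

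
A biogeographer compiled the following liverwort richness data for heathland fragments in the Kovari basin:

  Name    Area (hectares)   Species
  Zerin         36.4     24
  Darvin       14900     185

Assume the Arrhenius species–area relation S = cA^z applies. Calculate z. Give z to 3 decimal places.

Taking logs: ln S = ln c + z ln A, so z = (ln S₂ − ln S₁)/(ln A₂ − ln A₁).
z = ln(185/24) / ln(14900/36.4) = ln(7.708) / ln(409.3) = 2.0423 / 6.0145 = 0.3396

0.340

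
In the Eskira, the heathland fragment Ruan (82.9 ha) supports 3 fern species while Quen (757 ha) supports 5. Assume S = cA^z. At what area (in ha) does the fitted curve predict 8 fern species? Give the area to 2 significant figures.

5800 ha

z = ln(5/3) / ln(757/82.9) = 0.5108 / 2.2117 = 0.2310
c = 3 / 82.9^0.2310 = 3 / 2.774 = 1.081
A = (8/1.081)^(1/0.2310) ⇒ ln A = ln(7.397)/0.2310 = 8.6643
A = e^8.6643 ≈ 5793 ha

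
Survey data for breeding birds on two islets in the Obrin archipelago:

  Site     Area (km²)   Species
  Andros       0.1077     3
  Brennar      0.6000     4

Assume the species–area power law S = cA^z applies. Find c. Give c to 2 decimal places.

z = ln(S₂/S₁) / ln(A₂/A₁) = ln(4/3) / ln(0.6/0.1077) = 0.2877 / 1.7176 = 0.1675
c = S₁ / A₁^z = 3 / 0.1077^0.1675 = 3 / 0.6885 = 4.357

4.36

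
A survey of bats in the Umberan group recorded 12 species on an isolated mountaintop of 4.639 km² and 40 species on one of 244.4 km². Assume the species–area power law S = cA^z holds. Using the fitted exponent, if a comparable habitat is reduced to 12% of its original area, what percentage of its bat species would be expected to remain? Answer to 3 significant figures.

52.5%

z = ln(40/12) / ln(244.4/4.639) = 1.2040 / 3.9643 = 0.3037
S_new/S_old = (A_new/A_old)^z = 0.12^0.3037 = exp(0.3037 × -2.1203) = 0.5252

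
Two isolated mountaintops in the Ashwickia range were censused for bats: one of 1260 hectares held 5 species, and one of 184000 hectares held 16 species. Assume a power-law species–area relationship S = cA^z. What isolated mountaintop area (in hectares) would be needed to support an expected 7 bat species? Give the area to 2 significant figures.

z = ln(16/5) / ln(184000/1260) = 1.1632 / 4.9838 = 0.2334
c = 5 / 1260^0.2334 = 5 / 5.292 = 0.9449
A = (7/0.9449)^(1/0.2334) ⇒ ln A = ln(7.408)/0.2334 = 8.5806
A = e^8.5806 ≈ 5327 hectares

5300 hectares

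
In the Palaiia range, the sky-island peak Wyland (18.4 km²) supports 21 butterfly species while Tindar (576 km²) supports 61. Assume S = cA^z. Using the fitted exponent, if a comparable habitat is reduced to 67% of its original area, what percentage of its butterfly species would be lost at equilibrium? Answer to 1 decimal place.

11.7%

z = ln(61/21) / ln(576/18.4) = 1.0664 / 3.4438 = 0.3096
S_new/S_old = (A_new/A_old)^z = 0.67^0.3096 = exp(0.3096 × -0.4005) = 0.8834
Fraction lost = 1 − 0.8834 = 0.1166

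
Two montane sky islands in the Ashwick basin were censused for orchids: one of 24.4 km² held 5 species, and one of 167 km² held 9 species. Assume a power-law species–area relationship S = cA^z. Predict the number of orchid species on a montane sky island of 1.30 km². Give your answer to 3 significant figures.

2.04

z = ln(9/5) / ln(167/24.4) = 0.5878 / 1.9234 = 0.3056
c = 5 / 24.4^0.3056 = 5 / 2.654 = 1.884
S₃ = 1.884 × 1.3^0.3056 = 1.884 × 1.083 ≈ 2.041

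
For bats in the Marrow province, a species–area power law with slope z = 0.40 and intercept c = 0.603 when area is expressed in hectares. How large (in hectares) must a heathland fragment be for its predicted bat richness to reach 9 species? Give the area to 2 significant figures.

860 hectares

9 = 0.603 × A^0.4  ⇒  A^0.4 = 9/0.603 = 14.93
ln A = ln(14.93) / 0.4 = 2.7031 / 0.4 = 6.7577
A = e^6.7577 ≈ 860.6 hectares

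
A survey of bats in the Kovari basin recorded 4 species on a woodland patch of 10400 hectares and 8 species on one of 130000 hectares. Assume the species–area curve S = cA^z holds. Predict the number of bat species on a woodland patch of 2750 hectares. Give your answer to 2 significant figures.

z = ln(8/4) / ln(130000/10400) = 0.6931 / 2.5257 = 0.2744
c = 4 / 10400^0.2744 = 4 / 12.66 = 0.316
S₃ = 0.316 × 2750^0.2744 = 0.316 × 8.788 ≈ 2.777

2.8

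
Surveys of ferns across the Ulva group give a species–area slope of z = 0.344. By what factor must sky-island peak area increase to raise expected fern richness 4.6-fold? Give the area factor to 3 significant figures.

(A₂/A₁)^0.344 = 4.6, so A₂/A₁ = 4.6^(1/0.344) = 4.6^2.907
ln(A₂/A₁) = ln 4.6 / 0.344 = 1.5261 / 0.344 = 4.4362
A₂/A₁ = e^4.4362 ≈ 84.45

84.5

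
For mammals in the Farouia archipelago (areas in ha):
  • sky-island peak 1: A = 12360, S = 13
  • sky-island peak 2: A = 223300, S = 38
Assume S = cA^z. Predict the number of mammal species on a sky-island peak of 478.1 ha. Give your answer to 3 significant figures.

z = ln(38/13) / ln(223300/12360) = 1.0726 / 2.8941 = 0.3706
c = 13 / 12360^0.3706 = 13 / 32.86 = 0.3956
S₃ = 0.3956 × 478.1^0.3706 = 0.3956 × 9.843 ≈ 3.894

3.89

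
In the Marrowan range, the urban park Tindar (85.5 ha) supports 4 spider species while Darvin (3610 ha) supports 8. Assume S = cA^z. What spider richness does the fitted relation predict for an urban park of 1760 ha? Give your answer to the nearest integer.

7

z = ln(8/4) / ln(3610/85.5) = 0.6931 / 3.7429 = 0.1852
c = 4 / 85.5^0.1852 = 4 / 2.279 = 1.755
S₃ = 1.755 × 1760^0.1852 = 1.755 × 3.991 ≈ 7.003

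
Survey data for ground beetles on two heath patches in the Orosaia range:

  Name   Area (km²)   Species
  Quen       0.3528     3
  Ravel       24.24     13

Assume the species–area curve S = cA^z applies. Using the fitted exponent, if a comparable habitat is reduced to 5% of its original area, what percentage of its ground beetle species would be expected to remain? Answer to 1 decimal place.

35.4%

z = ln(13/3) / ln(24.24/0.3528) = 1.4663 / 4.2299 = 0.3467
S_new/S_old = (A_new/A_old)^z = 0.05^0.3467 = exp(0.3467 × -2.9957) = 0.354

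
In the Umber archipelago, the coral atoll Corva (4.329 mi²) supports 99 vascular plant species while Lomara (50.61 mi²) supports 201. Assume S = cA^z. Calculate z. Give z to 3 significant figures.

Taking logs: ln S = ln c + z ln A, so z = (ln S₂ − ln S₁)/(ln A₂ − ln A₁).
z = ln(201/99) / ln(50.61/4.329) = ln(2.03) / ln(11.69) = 0.7082 / 2.4588 = 0.2880

0.288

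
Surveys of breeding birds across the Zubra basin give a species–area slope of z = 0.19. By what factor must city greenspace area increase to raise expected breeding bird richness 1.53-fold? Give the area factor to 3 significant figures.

9.38

(A₂/A₁)^0.19 = 1.53, so A₂/A₁ = 1.53^(1/0.19) = 1.53^5.263
ln(A₂/A₁) = ln 1.53 / 0.19 = 0.4253 / 0.19 = 2.2383
A₂/A₁ = e^2.2383 ≈ 9.377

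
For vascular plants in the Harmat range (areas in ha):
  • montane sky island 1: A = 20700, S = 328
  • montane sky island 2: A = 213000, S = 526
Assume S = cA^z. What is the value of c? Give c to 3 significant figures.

z = ln(S₂/S₁) / ln(A₂/A₁) = ln(526/328) / ln(213000/20700) = 0.4723 / 2.3312 = 0.2026
c = S₁ / A₁^z = 328 / 20700^0.2026 = 328 / 7.489 = 43.8

43.8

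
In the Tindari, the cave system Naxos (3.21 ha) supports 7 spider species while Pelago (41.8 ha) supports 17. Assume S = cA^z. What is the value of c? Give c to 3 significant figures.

z = ln(S₂/S₁) / ln(A₂/A₁) = ln(17/7) / ln(41.8/3.21) = 0.8873 / 2.5666 = 0.3457
c = S₁ / A₁^z = 7 / 3.21^0.3457 = 7 / 1.497 = 4.677

4.68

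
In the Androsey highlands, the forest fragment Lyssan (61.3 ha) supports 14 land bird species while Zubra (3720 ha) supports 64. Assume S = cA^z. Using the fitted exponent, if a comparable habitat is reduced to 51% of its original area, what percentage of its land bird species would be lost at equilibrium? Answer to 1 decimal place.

z = ln(64/14) / ln(3720/61.3) = 1.5198 / 4.1057 = 0.3702
S_new/S_old = (A_new/A_old)^z = 0.51^0.3702 = exp(0.3702 × -0.6733) = 0.7794
Fraction lost = 1 − 0.7794 = 0.2206

22.1%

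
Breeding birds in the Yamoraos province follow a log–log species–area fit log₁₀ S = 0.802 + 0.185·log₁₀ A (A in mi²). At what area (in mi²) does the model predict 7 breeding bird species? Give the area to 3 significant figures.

1.71 mi²

7 = 6.339 × A^0.185  ⇒  A^0.185 = 7/6.339 = 1.104
ln A = ln(1.104) / 0.185 = 0.0992 / 0.185 = 0.5364
A = e^0.5364 ≈ 1.71 mi²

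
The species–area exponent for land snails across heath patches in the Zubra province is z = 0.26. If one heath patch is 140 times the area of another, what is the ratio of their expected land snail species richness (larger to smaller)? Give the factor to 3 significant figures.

3.61

S₂/S₁ = (A₂/A₁)^z = 140^0.26
ln(S₂/S₁) = 0.26 × ln 140 = 0.26 × 4.9416 = 1.2848
S₂/S₁ = e^1.2848 ≈ 3.614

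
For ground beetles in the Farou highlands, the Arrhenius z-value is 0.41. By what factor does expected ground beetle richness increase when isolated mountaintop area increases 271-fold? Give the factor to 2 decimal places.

9.94

S₂/S₁ = (A₂/A₁)^z = 271^0.41
ln(S₂/S₁) = 0.41 × ln 271 = 0.41 × 5.6021 = 2.2969
S₂/S₁ = e^2.2969 ≈ 9.943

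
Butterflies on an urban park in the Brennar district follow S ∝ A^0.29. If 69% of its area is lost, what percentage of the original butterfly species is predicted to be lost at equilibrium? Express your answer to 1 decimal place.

S_new/S_old = (A_new/A_old)^z = 0.31^0.29
= exp(0.29 × ln 0.31) = exp(0.29 × -1.1712) = exp(-0.3396) ≈ 0.712
Fraction lost = 1 − 0.712 = 0.288

28.8%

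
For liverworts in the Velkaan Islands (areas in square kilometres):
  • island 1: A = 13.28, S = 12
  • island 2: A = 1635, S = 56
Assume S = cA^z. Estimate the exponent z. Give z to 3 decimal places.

Taking logs: ln S = ln c + z ln A, so z = (ln S₂ − ln S₁)/(ln A₂ − ln A₁).
z = ln(56/12) / ln(1635/13.28) = ln(4.667) / ln(123.1) = 1.5404 / 4.8131 = 0.3200

0.320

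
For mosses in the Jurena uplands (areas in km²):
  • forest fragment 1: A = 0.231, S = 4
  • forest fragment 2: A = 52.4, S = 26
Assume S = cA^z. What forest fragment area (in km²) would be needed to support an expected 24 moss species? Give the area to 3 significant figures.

z = ln(26/4) / ln(52.4/0.231) = 1.8718 / 5.4242 = 0.3451
c = 4 / 0.231^0.3451 = 4 / 0.6031 = 6.632
A = (24/6.632)^(1/0.3451) ⇒ ln A = ln(3.619)/0.3451 = 3.7270
A = e^3.7270 ≈ 41.55 km²

41.6 km²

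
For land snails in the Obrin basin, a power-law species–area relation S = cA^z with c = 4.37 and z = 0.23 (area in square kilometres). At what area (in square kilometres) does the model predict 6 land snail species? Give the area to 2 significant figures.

6 = 4.37 × A^0.23  ⇒  A^0.23 = 6/4.37 = 1.373
ln A = ln(1.373) / 0.23 = 0.3170 / 0.23 = 1.3782
A = e^1.3782 ≈ 3.968 square kilometres

4.0 square kilometres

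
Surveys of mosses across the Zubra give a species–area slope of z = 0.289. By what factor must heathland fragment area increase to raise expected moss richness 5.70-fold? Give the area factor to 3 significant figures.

413

(A₂/A₁)^0.289 = 5.7, so A₂/A₁ = 5.7^(1/0.289) = 5.7^3.46
ln(A₂/A₁) = ln 5.7 / 0.289 = 1.7405 / 0.289 = 6.0224
A₂/A₁ = e^6.0224 ≈ 412.6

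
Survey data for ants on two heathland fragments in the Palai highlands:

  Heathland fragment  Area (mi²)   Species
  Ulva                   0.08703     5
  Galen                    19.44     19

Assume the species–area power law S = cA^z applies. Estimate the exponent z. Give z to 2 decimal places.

Taking logs: ln S = ln c + z ln A, so z = (ln S₂ − ln S₁)/(ln A₂ − ln A₁).
z = ln(19/5) / ln(19.44/0.08703) = ln(3.8) / ln(223.4) = 1.3350 / 5.4088 = 0.2468

0.25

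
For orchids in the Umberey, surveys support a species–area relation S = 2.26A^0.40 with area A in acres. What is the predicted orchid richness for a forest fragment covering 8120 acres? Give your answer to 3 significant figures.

82.8

S = 2.26 × 8120^0.4
ln S = ln 2.26 + 0.4 × ln 8120 = 0.8154 + 0.4 × 9.0021 = 4.4162
S = e^4.4162 ≈ 82.78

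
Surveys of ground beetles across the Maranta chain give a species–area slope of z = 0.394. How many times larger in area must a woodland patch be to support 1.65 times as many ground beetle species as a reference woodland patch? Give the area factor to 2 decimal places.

(A₂/A₁)^0.394 = 1.65, so A₂/A₁ = 1.65^(1/0.394) = 1.65^2.538
ln(A₂/A₁) = ln 1.65 / 0.394 = 0.5008 / 0.394 = 1.2710
A₂/A₁ = e^1.2710 ≈ 3.564

3.56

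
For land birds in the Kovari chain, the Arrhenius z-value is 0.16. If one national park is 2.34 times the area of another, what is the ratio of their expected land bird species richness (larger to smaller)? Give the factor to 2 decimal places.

1.15

S₂/S₁ = (A₂/A₁)^z = 2.34^0.16
ln(S₂/S₁) = 0.16 × ln 2.34 = 0.16 × 0.8502 = 0.1360
S₂/S₁ = e^0.1360 ≈ 1.146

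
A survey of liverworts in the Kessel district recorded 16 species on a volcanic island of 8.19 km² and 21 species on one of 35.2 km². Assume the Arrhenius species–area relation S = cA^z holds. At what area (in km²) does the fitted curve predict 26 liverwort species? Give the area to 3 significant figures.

z = ln(21/16) / ln(35.2/8.19) = 0.2719 / 1.4581 = 0.1865
c = 16 / 8.19^0.1865 = 16 / 1.48 = 10.81
A = (26/10.81)^(1/0.1865) ⇒ ln A = ln(2.405)/0.1865 = 4.7062
A = e^4.7062 ≈ 110.6 km²

111 km²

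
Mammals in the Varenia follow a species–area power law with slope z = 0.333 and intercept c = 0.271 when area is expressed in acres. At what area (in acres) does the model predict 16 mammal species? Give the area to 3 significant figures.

208000 acres

16 = 0.271 × A^0.333  ⇒  A^0.333 = 16/0.271 = 59.04
ln A = ln(59.04) / 0.333 = 4.0782 / 0.333 = 12.2469
A = e^12.2469 ≈ 208339 acres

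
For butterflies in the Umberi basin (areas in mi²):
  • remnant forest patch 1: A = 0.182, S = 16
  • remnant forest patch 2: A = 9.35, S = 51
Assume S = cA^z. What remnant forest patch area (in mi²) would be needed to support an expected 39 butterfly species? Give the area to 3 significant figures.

3.76 mi²

z = ln(51/16) / ln(9.35/0.182) = 1.1592 / 3.9391 = 0.2943
c = 16 / 0.182^0.2943 = 16 / 0.6057 = 26.42
A = (39/26.42)^(1/0.2943) ⇒ ln A = ln(1.476)/0.2943 = 1.3238
A = e^1.3238 ≈ 3.758 mi²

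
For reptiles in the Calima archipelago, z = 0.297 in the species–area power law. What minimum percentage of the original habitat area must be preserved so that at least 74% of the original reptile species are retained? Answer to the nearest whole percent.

36%

Need (A_new/A_old)^0.297 = 0.74, so A_new/A_old = 0.74^(1/0.297) = 0.74^3.367
ln(A_new/A_old) = ln 0.74 / 0.297 = -0.3011 / 0.297 = -1.0138
A_new/A_old = e^-1.0138 ≈ 0.3628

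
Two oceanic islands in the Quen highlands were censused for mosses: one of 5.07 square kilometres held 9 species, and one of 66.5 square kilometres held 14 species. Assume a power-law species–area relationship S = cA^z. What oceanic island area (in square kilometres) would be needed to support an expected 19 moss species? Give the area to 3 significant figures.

394 square kilometres

z = ln(14/9) / ln(66.5/5.07) = 0.4418 / 2.5739 = 0.1717
c = 9 / 5.07^0.1717 = 9 / 1.321 = 6.811
A = (19/6.811)^(1/0.1717) ⇒ ln A = ln(2.79)/0.1717 = 5.9762
A = e^5.9762 ≈ 393.9 square kilometres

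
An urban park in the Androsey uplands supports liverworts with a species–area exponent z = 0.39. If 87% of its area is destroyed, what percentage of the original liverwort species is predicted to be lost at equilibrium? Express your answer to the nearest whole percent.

S_new/S_old = (A_new/A_old)^z = 0.13^0.39
= exp(0.39 × ln 0.13) = exp(0.39 × -2.0402) = exp(-0.7957) ≈ 0.4513
Fraction lost = 1 − 0.4513 = 0.5487

55%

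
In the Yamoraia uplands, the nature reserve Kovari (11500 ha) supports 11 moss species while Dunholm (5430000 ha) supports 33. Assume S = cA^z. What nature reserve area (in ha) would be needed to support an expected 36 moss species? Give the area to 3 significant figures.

z = ln(33/11) / ln(5430000/11500) = 1.0986 / 6.1573 = 0.1784
c = 11 / 11500^0.1784 = 11 / 5.303 = 2.074
A = (36/2.074)^(1/0.1784) ⇒ ln A = ln(17.36)/0.1784 = 15.9951
A = e^15.9951 ≈ 8842841 ha

8840000 ha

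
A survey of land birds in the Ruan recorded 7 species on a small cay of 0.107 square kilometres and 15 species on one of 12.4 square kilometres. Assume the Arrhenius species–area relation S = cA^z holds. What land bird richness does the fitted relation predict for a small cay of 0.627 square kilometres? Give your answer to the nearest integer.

z = ln(15/7) / ln(12.4/0.107) = 0.7621 / 4.7526 = 0.1604
c = 7 / 0.107^0.1604 = 7 / 0.6988 = 10.02
S₃ = 10.02 × 0.627^0.1604 = 10.02 × 0.9279 ≈ 9.295

9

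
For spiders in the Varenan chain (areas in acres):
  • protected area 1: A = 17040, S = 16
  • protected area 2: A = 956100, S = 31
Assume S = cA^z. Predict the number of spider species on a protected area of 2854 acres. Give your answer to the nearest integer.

z = ln(31/16) / ln(956100/17040) = 0.6614 / 4.0273 = 0.1642
c = 16 / 17040^0.1642 = 16 / 4.954 = 3.23
S₃ = 3.23 × 2854^0.1642 = 3.23 × 3.694 ≈ 11.93

12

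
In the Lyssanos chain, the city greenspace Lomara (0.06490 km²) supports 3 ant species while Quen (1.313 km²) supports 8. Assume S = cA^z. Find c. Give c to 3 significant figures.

7.32

z = ln(S₂/S₁) / ln(A₂/A₁) = ln(8/3) / ln(1.313/0.0649) = 0.9808 / 3.0072 = 0.3262
c = S₁ / A₁^z = 3 / 0.0649^0.3262 = 3 / 0.4098 = 7.32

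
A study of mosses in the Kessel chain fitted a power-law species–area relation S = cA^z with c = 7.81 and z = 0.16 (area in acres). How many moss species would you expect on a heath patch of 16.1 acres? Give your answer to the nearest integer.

12 species

S = 7.81 × 16.1^0.16 = 7.81 × 1.56 ≈ 12.18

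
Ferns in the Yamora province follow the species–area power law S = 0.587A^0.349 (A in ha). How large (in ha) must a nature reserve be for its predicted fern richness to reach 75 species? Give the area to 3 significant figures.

1090000 ha

75 = 0.587 × A^0.349  ⇒  A^0.349 = 75/0.587 = 127.8
ln A = ln(127.8) / 0.349 = 4.8502 / 0.349 = 13.8975
A = e^13.8975 ≈ 1085417 ha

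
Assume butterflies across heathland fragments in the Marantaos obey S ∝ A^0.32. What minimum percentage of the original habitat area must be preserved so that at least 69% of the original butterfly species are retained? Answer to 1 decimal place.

Need (A_new/A_old)^0.32 = 0.69, so A_new/A_old = 0.69^(1/0.32) = 0.69^3.125
ln(A_new/A_old) = ln 0.69 / 0.32 = -0.3711 / 0.32 = -1.1596
A_new/A_old = e^-1.1596 ≈ 0.3136

31.4%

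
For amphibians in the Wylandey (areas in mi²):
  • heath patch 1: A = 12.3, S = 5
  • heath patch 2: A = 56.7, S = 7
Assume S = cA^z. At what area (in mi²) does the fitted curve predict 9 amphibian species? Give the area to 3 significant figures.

z = ln(7/5) / ln(56.7/12.3) = 0.3365 / 1.5282 = 0.2202
c = 5 / 12.3^0.2202 = 5 / 1.738 = 2.877
A = (9/2.877)^(1/0.2202) ⇒ ln A = ln(3.128)/0.2202 = 5.1792
A = e^5.1792 ≈ 177.5 mi²

178 mi²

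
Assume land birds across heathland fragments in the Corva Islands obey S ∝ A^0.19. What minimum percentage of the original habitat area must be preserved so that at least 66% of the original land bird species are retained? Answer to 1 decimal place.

Need (A_new/A_old)^0.19 = 0.66, so A_new/A_old = 0.66^(1/0.19) = 0.66^5.263
ln(A_new/A_old) = ln 0.66 / 0.19 = -0.4155 / 0.19 = -2.1869
A_new/A_old = e^-2.1869 ≈ 0.1123

11.2%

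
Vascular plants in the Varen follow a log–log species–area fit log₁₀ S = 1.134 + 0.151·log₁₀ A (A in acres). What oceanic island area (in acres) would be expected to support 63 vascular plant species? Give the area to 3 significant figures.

63 = 13.61 × A^0.151  ⇒  A^0.151 = 63/13.61 = 4.627
ln A = ln(4.627) / 0.151 = 1.5320 / 0.151 = 10.1457
A = e^10.1457 ≈ 25482 acres

25500 acres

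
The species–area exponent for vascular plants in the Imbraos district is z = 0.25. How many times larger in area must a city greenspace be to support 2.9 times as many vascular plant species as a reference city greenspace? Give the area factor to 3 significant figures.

70.7

(A₂/A₁)^0.25 = 2.9, so A₂/A₁ = 2.9^(1/0.25) = 2.9^4
ln(A₂/A₁) = ln 2.9 / 0.25 = 1.0647 / 0.25 = 4.2588
A₂/A₁ = e^4.2588 ≈ 70.73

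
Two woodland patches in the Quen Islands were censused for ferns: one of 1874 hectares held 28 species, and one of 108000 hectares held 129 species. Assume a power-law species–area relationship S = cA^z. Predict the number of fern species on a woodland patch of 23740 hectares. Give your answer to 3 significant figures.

72.9

z = ln(129/28) / ln(108000/1874) = 1.5276 / 4.0541 = 0.3768
c = 28 / 1874^0.3768 = 28 / 17.11 = 1.637
S₃ = 1.637 × 23740^0.3768 = 1.637 × 44.54 ≈ 72.89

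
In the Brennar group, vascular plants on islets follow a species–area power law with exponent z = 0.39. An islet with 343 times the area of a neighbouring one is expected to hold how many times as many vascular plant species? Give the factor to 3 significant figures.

S₂/S₁ = (A₂/A₁)^z = 343^0.39
ln(S₂/S₁) = 0.39 × ln 343 = 0.39 × 5.8377 = 2.2767
S₂/S₁ = e^2.2767 ≈ 9.745

9.74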